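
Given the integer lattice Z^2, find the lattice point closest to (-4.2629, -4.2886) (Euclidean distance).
(-4, -4)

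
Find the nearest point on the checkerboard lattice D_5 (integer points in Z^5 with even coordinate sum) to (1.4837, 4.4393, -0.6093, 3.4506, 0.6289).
(1, 4, -1, 3, 1)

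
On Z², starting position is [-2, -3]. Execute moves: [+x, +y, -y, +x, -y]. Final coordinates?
(0, -4)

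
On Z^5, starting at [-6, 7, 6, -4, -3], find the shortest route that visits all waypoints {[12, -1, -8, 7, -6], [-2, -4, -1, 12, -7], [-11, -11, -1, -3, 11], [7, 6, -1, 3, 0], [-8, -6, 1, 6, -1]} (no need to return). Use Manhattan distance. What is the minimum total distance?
143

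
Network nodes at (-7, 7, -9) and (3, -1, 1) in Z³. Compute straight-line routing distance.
16.2481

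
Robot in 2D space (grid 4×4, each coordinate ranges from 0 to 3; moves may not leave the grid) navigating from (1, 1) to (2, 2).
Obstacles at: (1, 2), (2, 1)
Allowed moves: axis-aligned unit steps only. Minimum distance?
6
(one shortest path: (1, 1) → (0, 1) → (0, 2) → (0, 3) → (1, 3) → (2, 3) → (2, 2))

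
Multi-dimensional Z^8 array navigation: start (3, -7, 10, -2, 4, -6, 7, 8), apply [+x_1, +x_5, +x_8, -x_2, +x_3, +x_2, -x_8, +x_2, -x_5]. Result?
(4, -6, 11, -2, 4, -6, 7, 8)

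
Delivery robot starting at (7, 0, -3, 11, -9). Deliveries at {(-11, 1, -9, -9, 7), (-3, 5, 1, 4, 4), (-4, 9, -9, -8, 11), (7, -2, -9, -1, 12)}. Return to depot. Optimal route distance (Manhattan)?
168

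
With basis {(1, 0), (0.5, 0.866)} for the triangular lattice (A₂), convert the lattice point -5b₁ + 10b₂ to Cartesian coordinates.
(0, 8.66)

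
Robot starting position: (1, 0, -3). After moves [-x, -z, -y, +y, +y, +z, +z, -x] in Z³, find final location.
(-1, 1, -2)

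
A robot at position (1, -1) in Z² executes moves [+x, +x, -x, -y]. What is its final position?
(2, -2)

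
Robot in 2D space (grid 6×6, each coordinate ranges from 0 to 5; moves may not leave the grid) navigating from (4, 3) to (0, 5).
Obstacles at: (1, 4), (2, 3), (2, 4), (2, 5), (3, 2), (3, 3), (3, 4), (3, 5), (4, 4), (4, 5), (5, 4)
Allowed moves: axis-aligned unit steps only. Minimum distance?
10
(one shortest path: (4, 3) → (4, 2) → (4, 1) → (3, 1) → (2, 1) → (1, 1) → (0, 1) → (0, 2) → (0, 3) → (0, 4) → (0, 5))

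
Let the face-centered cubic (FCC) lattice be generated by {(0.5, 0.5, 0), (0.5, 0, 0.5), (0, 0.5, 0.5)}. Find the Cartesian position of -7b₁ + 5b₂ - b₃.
(-1, -4, 2)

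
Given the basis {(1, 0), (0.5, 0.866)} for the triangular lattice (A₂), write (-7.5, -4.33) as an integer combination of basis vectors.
-5b₁ - 5b₂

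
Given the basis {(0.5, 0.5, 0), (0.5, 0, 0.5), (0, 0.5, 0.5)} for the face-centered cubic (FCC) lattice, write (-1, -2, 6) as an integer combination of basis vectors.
-9b₁ + 7b₂ + 5b₃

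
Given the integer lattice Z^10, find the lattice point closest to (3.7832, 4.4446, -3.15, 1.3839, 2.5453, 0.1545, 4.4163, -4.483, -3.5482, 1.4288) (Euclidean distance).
(4, 4, -3, 1, 3, 0, 4, -4, -4, 1)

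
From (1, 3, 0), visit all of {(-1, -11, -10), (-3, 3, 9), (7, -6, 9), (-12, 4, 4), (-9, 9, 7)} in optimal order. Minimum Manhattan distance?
94
(one optimal route: (1, 3, 0) → (-12, 4, 4) → (-9, 9, 7) → (-3, 3, 9) → (7, -6, 9) → (-1, -11, -10))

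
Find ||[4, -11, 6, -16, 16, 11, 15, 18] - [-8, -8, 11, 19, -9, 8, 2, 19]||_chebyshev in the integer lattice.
35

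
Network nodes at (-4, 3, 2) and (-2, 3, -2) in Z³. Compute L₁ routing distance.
6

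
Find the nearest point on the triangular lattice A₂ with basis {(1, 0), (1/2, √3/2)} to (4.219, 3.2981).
(4, 3.464)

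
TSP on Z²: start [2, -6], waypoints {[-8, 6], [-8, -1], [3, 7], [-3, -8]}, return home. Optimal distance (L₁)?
52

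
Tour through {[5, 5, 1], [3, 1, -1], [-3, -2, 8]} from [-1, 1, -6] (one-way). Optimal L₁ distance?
39
(one optimal route: (-1, 1, -6) → (3, 1, -1) → (5, 5, 1) → (-3, -2, 8))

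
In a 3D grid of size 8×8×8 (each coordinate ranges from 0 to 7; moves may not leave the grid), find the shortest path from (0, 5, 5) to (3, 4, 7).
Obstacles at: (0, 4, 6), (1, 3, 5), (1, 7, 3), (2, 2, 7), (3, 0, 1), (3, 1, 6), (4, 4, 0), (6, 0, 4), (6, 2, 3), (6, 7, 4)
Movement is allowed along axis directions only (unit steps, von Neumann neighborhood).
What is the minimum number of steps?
6
(one shortest path: (0, 5, 5) → (1, 5, 5) → (2, 5, 5) → (3, 5, 5) → (3, 4, 5) → (3, 4, 6) → (3, 4, 7))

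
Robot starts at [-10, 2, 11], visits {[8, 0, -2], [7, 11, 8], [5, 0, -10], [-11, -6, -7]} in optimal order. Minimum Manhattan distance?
85
(one optimal route: (-10, 2, 11) → (-11, -6, -7) → (5, 0, -10) → (8, 0, -2) → (7, 11, 8))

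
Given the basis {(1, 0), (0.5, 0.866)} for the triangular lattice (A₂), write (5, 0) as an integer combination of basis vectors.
5b₁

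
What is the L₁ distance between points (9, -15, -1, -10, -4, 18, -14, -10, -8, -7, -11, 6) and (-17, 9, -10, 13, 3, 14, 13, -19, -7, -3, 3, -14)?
168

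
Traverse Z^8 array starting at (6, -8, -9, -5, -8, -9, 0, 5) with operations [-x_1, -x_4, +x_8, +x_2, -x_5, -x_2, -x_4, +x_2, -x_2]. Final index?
(5, -8, -9, -7, -9, -9, 0, 6)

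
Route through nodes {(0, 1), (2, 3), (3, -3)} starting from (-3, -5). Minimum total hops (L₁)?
19
(one optimal route: (-3, -5) → (3, -3) → (0, 1) → (2, 3))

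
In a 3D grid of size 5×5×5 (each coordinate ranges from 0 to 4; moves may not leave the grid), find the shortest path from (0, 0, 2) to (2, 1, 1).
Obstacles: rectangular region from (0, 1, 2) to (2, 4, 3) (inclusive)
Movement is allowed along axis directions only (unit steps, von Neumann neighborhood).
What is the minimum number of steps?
4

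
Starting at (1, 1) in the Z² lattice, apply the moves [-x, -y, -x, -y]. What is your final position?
(-1, -1)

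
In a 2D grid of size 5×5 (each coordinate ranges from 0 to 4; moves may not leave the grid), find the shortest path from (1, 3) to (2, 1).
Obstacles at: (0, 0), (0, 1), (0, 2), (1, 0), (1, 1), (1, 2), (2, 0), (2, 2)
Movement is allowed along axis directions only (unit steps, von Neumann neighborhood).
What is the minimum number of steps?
5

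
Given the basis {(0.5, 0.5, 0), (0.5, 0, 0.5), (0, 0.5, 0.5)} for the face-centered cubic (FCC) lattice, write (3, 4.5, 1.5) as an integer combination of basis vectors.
6b₁ + 3b₃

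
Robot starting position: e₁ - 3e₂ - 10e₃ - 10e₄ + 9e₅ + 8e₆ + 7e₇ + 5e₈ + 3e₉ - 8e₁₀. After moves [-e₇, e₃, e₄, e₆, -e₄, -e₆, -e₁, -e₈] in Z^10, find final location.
(0, -3, -9, -10, 9, 8, 6, 4, 3, -8)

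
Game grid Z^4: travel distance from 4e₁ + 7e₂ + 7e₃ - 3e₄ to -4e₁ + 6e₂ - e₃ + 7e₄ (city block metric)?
27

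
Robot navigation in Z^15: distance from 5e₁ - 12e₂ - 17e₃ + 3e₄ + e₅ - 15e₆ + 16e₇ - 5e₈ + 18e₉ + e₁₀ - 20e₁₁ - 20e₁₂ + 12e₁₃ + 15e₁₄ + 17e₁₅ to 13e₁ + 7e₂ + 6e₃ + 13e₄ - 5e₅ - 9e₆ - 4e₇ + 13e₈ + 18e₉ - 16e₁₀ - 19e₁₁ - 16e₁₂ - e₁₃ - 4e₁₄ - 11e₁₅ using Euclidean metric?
58.9067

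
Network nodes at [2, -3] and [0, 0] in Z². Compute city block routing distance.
5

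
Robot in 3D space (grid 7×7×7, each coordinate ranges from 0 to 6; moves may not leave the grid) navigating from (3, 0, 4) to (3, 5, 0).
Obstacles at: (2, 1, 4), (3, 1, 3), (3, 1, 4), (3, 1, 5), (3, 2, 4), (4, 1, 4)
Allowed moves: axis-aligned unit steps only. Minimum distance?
9
(one shortest path: (3, 0, 4) → (3, 0, 3) → (3, 0, 2) → (3, 1, 2) → (3, 2, 2) → (3, 3, 2) → (3, 4, 2) → (3, 5, 2) → (3, 5, 1) → (3, 5, 0))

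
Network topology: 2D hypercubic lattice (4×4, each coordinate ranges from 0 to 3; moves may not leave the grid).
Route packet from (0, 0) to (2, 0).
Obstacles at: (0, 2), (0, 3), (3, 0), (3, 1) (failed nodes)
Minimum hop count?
2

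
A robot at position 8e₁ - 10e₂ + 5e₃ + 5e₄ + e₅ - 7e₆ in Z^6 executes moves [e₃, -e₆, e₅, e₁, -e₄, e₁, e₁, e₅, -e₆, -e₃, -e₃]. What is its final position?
(11, -10, 4, 4, 3, -9)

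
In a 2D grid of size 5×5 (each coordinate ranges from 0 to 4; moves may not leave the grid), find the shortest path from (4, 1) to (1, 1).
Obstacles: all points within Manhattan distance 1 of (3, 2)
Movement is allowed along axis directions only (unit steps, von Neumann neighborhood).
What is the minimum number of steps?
5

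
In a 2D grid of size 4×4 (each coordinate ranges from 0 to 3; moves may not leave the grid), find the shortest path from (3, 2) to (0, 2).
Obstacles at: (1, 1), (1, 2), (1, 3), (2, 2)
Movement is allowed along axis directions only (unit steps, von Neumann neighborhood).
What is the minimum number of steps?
7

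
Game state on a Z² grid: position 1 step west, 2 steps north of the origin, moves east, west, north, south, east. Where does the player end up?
(0, 2)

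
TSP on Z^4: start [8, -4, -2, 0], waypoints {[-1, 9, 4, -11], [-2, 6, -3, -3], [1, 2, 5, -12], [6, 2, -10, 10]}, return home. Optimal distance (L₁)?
120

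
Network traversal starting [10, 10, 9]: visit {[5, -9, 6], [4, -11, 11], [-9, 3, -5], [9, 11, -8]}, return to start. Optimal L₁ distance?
122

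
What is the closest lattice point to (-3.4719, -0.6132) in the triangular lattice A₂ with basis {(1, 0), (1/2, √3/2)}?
(-3.5, -0.866)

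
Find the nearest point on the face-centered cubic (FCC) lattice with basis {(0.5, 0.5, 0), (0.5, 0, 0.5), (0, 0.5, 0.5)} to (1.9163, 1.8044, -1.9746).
(2, 2, -2)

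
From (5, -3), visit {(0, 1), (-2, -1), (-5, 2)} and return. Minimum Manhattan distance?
30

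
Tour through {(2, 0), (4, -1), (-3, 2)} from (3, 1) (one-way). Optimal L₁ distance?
13
(one optimal route: (3, 1) → (4, -1) → (2, 0) → (-3, 2))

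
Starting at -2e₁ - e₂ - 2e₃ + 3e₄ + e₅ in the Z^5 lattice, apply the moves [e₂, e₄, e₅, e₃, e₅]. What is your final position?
(-2, 0, -1, 4, 3)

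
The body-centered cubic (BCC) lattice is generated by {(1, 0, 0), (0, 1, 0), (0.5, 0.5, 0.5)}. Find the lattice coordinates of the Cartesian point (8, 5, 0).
8b₁ + 5b₂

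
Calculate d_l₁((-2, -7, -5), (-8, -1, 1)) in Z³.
18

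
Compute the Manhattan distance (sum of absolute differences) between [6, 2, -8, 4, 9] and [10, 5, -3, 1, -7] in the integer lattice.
31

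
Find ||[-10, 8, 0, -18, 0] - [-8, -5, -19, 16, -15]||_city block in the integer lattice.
83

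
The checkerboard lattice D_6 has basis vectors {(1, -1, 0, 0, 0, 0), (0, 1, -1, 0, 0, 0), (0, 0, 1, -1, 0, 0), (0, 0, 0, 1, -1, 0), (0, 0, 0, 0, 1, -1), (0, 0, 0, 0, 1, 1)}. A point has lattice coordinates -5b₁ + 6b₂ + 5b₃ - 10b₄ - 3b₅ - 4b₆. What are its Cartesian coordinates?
(-5, 11, -1, -15, 3, -1)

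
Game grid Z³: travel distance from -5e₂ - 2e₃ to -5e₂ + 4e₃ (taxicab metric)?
6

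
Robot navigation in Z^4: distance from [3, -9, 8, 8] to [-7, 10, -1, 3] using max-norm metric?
19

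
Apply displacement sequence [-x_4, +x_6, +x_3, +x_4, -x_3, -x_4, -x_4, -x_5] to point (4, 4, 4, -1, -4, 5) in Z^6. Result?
(4, 4, 4, -3, -5, 6)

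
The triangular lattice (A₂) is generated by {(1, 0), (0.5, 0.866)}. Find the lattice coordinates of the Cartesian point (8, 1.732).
7b₁ + 2b₂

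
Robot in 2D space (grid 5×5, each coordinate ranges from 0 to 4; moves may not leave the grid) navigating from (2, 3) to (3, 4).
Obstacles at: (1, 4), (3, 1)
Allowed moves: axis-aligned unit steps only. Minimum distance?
2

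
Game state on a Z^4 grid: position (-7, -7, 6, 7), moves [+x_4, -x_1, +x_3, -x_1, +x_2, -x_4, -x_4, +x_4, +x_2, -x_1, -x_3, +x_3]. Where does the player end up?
(-10, -5, 7, 7)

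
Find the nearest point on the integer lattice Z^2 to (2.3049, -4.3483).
(2, -4)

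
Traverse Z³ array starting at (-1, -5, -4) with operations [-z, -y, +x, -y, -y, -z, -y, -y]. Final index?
(0, -10, -6)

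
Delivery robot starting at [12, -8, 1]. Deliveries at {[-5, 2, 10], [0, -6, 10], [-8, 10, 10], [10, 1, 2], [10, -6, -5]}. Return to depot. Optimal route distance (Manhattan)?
106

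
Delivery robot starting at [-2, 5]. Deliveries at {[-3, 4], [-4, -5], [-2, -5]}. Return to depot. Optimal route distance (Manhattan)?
24
(one optimal route: (-2, 5) → (-3, 4) → (-4, -5) → (-2, -5) → (-2, 5))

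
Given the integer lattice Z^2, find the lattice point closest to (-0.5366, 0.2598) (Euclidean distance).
(-1, 0)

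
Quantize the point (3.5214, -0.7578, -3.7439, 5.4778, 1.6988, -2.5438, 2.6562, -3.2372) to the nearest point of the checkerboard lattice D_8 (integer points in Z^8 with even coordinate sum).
(3, -1, -4, 5, 2, -3, 3, -3)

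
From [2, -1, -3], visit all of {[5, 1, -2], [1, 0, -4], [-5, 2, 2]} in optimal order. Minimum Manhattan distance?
25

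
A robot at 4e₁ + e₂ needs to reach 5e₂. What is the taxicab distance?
8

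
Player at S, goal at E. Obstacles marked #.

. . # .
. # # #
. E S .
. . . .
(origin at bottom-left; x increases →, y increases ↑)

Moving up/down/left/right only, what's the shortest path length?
1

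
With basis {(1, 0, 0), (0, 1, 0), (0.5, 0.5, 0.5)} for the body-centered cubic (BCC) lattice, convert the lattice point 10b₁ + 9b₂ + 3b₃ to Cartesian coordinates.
(11.5, 10.5, 1.5)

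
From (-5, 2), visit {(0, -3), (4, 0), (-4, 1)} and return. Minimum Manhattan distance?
28
(one optimal route: (-5, 2) → (0, -3) → (4, 0) → (-4, 1) → (-5, 2))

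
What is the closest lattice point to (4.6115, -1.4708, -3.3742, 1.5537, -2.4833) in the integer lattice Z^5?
(5, -1, -3, 2, -2)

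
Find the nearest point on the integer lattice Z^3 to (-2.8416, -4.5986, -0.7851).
(-3, -5, -1)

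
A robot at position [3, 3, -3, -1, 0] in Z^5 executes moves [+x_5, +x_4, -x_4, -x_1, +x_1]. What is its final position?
(3, 3, -3, -1, 1)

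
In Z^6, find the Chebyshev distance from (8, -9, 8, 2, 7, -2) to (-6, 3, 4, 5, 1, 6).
14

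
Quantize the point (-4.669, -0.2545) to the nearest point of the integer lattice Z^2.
(-5, 0)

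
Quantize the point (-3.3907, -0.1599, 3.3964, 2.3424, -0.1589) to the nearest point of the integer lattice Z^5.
(-3, 0, 3, 2, 0)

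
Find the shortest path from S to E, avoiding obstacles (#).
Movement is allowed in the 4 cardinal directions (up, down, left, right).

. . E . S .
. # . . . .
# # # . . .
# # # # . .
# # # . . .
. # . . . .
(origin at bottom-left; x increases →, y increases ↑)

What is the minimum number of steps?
2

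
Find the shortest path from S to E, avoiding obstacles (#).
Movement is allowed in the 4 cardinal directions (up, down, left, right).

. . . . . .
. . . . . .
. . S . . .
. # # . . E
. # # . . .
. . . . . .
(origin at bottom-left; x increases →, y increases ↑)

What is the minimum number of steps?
4
(one shortest path: (2, 3) → (3, 3) → (4, 3) → (5, 3) → (5, 2))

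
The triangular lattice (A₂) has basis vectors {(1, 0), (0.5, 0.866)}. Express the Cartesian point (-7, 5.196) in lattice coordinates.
-10b₁ + 6b₂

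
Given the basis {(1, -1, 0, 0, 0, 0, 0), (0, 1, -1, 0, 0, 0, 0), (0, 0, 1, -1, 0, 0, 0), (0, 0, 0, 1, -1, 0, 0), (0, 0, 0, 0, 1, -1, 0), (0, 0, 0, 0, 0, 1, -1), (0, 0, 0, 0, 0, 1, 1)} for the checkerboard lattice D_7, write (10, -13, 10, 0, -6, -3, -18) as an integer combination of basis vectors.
10b₁ - 3b₂ + 7b₃ + 7b₄ + b₅ + 8b₆ - 10b₇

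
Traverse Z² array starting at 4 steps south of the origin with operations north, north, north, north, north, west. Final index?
(-1, 1)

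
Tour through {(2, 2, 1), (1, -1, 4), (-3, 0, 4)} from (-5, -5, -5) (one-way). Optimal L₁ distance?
28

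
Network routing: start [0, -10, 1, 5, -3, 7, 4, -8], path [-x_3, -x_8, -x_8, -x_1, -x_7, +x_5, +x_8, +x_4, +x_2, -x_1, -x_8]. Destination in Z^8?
(-2, -9, 0, 6, -2, 7, 3, -10)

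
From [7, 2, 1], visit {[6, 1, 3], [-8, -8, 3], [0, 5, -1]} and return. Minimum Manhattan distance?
64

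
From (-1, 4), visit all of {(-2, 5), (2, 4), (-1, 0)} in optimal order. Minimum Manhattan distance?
14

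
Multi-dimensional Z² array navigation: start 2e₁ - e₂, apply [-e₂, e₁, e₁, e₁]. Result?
(5, -2)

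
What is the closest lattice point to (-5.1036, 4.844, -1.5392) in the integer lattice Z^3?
(-5, 5, -2)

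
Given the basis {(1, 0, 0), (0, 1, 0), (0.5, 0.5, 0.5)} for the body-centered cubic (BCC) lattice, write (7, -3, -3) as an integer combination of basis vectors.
10b₁ - 6b₃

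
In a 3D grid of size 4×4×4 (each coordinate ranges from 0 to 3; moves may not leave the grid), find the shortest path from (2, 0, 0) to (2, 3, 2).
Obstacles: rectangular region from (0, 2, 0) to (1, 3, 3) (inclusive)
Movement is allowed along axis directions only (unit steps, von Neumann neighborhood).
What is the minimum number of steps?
5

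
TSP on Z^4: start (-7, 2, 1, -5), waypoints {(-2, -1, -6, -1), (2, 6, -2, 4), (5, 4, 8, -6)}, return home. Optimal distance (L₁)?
86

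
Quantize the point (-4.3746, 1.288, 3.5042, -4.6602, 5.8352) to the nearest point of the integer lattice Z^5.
(-4, 1, 4, -5, 6)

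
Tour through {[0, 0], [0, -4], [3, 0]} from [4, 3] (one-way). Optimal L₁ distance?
11
(one optimal route: (4, 3) → (3, 0) → (0, 0) → (0, -4))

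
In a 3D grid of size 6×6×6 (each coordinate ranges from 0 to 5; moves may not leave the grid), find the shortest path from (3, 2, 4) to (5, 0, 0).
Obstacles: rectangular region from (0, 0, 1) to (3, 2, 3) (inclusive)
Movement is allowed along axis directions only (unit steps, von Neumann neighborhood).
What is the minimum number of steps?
8
(one shortest path: (3, 2, 4) → (4, 2, 4) → (5, 2, 4) → (5, 1, 4) → (5, 0, 4) → (5, 0, 3) → (5, 0, 2) → (5, 0, 1) → (5, 0, 0))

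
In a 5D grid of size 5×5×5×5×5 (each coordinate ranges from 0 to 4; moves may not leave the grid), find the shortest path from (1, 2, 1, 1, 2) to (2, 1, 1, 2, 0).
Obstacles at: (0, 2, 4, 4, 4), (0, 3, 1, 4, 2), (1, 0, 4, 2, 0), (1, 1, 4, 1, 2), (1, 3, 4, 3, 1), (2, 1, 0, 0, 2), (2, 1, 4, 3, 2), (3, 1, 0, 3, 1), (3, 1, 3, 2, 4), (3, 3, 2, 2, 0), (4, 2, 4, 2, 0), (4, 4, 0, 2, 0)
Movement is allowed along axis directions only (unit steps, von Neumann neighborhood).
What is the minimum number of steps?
5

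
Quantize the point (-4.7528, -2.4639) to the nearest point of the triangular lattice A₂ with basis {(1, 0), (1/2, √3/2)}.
(-4.5, -2.598)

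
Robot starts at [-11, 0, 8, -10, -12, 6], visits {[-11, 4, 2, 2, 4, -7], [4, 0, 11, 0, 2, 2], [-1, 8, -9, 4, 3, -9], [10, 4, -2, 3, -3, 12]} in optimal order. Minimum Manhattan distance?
167
(one optimal route: (-11, 0, 8, -10, -12, 6) → (4, 0, 11, 0, 2, 2) → (-11, 4, 2, 2, 4, -7) → (-1, 8, -9, 4, 3, -9) → (10, 4, -2, 3, -3, 12))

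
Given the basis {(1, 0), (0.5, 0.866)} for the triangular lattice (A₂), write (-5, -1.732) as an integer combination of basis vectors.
-4b₁ - 2b₂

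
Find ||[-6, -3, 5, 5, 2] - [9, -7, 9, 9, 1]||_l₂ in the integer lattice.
16.5529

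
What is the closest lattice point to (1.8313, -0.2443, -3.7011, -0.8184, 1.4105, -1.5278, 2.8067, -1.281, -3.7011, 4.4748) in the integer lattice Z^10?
(2, 0, -4, -1, 1, -2, 3, -1, -4, 4)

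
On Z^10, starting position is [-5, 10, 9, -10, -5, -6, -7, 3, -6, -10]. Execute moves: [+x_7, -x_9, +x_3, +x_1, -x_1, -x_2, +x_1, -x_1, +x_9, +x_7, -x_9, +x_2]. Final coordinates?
(-5, 10, 10, -10, -5, -6, -5, 3, -7, -10)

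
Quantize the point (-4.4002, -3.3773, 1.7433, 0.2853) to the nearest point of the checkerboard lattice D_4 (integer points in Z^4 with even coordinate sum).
(-5, -3, 2, 0)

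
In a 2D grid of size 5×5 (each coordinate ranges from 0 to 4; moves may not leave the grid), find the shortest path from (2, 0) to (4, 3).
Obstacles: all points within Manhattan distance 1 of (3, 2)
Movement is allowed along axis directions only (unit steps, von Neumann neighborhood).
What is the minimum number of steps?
9
(one shortest path: (2, 0) → (1, 0) → (1, 1) → (1, 2) → (1, 3) → (2, 3) → (2, 4) → (3, 4) → (4, 4) → (4, 3))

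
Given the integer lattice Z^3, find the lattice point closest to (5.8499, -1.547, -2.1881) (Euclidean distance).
(6, -2, -2)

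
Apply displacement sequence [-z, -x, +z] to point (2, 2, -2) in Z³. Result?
(1, 2, -2)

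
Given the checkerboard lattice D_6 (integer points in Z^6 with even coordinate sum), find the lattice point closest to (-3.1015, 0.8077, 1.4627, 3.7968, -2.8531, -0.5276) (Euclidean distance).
(-3, 1, 1, 4, -3, 0)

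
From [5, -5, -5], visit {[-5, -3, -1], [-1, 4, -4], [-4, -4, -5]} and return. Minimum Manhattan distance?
46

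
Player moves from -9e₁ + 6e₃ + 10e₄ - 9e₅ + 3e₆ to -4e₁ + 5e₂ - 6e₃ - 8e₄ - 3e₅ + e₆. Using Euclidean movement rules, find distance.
23.622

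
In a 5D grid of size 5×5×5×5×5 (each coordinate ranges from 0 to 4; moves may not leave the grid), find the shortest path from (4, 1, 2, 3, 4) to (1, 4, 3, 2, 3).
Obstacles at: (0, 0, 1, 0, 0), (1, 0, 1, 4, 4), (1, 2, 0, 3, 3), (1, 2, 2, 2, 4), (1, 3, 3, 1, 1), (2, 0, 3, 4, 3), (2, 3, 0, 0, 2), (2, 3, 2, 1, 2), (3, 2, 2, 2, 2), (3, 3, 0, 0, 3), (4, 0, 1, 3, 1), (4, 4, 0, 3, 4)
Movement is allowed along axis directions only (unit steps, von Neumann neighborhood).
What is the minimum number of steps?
9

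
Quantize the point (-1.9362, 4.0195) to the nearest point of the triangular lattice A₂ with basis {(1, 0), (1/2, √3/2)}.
(-1.5, 4.33)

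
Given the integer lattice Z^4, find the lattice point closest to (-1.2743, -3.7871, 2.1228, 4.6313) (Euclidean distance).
(-1, -4, 2, 5)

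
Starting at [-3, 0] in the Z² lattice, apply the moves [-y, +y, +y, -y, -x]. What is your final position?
(-4, 0)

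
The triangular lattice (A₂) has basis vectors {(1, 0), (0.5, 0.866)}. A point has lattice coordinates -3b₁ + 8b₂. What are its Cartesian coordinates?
(1, 6.928)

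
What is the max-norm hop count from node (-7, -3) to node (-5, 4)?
7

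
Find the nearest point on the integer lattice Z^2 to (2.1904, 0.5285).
(2, 1)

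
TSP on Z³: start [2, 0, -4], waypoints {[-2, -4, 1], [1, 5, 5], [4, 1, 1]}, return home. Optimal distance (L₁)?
48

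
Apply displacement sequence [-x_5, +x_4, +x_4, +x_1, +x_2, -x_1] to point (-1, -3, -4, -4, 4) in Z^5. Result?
(-1, -2, -4, -2, 3)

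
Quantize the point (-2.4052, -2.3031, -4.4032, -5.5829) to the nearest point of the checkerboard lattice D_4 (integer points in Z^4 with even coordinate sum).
(-2, -2, -4, -6)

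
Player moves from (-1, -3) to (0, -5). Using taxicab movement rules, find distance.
3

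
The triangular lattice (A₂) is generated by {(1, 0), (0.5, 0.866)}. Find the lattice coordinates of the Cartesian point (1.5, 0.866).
b₁ + b₂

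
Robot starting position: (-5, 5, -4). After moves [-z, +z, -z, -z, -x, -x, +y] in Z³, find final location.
(-7, 6, -6)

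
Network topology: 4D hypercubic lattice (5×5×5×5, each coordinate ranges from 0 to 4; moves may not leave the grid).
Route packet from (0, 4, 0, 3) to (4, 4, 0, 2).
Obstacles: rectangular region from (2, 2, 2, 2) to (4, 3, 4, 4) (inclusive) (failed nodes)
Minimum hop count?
5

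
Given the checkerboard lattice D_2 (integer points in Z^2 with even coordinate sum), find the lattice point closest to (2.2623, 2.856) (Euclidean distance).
(3, 3)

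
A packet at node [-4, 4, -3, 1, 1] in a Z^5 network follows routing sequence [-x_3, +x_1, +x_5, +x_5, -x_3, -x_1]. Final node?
(-4, 4, -5, 1, 3)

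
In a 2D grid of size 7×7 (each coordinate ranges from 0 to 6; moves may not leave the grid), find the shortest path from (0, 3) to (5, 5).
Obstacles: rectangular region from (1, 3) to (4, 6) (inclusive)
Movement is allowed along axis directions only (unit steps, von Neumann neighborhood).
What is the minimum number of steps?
9
(one shortest path: (0, 3) → (0, 2) → (1, 2) → (2, 2) → (3, 2) → (4, 2) → (5, 2) → (5, 3) → (5, 4) → (5, 5))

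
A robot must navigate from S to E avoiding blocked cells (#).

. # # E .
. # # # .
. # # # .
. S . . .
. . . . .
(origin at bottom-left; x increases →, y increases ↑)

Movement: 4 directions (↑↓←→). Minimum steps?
7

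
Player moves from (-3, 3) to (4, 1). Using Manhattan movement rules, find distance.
9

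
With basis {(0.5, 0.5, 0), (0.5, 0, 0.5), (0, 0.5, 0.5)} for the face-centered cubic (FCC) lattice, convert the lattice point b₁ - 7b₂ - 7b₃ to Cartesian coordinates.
(-3, -3, -7)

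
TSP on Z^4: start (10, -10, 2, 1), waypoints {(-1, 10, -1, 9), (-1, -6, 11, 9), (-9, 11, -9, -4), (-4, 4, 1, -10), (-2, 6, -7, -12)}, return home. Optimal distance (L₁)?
166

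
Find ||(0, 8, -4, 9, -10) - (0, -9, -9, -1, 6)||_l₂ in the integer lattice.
25.8844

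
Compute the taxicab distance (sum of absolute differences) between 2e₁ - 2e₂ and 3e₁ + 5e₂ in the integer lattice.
8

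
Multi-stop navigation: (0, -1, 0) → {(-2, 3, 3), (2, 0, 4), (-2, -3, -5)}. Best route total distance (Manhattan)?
29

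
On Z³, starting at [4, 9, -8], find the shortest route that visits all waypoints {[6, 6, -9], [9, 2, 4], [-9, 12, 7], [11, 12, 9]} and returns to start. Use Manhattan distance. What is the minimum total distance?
96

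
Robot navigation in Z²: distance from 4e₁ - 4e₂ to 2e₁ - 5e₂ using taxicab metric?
3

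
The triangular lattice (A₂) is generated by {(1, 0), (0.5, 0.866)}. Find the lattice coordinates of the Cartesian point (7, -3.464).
9b₁ - 4b₂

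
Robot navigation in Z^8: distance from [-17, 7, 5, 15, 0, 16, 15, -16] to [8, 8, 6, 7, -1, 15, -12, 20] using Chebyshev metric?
36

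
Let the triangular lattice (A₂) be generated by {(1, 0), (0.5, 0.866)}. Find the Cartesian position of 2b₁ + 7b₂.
(5.5, 6.062)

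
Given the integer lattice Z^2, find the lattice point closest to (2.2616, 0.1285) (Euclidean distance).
(2, 0)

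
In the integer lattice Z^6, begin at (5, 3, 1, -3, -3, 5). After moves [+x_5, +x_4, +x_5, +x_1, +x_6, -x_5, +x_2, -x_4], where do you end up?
(6, 4, 1, -3, -2, 6)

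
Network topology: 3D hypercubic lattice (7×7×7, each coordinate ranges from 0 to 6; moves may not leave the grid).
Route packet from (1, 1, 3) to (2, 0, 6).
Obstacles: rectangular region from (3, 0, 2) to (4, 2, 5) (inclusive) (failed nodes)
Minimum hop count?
5
(one shortest path: (1, 1, 3) → (2, 1, 3) → (2, 0, 3) → (2, 0, 4) → (2, 0, 5) → (2, 0, 6))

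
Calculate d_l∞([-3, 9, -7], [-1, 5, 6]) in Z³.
13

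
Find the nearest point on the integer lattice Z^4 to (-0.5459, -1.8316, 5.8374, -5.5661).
(-1, -2, 6, -6)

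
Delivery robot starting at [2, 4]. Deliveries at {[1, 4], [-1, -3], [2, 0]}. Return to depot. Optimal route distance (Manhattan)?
20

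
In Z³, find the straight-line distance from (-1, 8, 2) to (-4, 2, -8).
12.0416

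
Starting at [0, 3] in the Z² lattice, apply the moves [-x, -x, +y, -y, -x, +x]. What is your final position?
(-2, 3)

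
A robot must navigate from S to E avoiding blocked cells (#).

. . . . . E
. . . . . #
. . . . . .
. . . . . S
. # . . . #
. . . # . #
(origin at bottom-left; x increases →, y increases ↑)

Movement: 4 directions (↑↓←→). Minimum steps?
5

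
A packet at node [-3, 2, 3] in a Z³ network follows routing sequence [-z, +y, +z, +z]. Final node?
(-3, 3, 4)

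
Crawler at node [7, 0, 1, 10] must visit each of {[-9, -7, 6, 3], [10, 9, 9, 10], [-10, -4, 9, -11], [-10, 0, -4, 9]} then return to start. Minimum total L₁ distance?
142
(one optimal route: (7, 0, 1, 10) → (10, 9, 9, 10) → (-10, -4, 9, -11) → (-9, -7, 6, 3) → (-10, 0, -4, 9) → (7, 0, 1, 10))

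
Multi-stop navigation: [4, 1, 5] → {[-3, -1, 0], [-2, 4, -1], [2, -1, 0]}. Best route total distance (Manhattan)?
21
(one optimal route: (4, 1, 5) → (2, -1, 0) → (-3, -1, 0) → (-2, 4, -1))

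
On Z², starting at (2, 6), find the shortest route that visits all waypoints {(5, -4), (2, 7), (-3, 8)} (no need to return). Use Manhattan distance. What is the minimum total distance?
27
(one optimal route: (2, 6) → (2, 7) → (-3, 8) → (5, -4))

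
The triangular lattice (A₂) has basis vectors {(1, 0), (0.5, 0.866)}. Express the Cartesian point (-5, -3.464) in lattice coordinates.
-3b₁ - 4b₂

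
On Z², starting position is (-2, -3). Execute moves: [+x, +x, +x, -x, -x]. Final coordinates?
(-1, -3)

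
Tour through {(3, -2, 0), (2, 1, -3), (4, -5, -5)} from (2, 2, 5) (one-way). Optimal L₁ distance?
25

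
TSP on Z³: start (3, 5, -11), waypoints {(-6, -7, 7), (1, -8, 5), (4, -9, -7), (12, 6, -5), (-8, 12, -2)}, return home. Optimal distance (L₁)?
120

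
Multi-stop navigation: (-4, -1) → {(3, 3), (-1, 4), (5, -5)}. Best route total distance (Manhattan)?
23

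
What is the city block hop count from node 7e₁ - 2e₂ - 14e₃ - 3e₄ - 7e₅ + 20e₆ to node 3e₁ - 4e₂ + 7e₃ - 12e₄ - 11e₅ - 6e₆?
66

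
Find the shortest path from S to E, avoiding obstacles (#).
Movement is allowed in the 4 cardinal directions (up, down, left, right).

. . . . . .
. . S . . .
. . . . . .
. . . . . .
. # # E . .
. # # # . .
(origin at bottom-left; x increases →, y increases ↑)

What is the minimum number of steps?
4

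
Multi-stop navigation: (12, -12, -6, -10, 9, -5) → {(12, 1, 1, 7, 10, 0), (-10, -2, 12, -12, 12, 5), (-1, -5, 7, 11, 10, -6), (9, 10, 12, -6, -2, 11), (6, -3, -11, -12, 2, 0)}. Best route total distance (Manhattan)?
228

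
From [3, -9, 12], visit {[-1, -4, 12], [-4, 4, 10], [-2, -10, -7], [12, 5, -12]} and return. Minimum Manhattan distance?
120
(one optimal route: (3, -9, 12) → (-1, -4, 12) → (-4, 4, 10) → (12, 5, -12) → (-2, -10, -7) → (3, -9, 12))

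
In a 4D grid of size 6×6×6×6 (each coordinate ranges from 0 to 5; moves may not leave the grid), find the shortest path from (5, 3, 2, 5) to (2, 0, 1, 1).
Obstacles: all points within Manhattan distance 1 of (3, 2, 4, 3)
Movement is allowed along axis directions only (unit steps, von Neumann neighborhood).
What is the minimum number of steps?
11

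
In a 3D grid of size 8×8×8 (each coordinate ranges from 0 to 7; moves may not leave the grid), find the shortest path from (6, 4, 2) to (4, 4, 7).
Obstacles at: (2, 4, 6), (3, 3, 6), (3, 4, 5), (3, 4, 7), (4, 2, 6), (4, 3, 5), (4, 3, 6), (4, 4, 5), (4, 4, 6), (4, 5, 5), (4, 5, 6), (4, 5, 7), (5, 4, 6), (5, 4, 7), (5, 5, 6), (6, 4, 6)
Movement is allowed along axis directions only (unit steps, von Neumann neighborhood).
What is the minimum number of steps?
9
(one shortest path: (6, 4, 2) → (5, 4, 2) → (5, 3, 2) → (5, 3, 3) → (5, 3, 4) → (5, 3, 5) → (5, 3, 6) → (5, 3, 7) → (4, 3, 7) → (4, 4, 7))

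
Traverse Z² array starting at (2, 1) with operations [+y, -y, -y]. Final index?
(2, 0)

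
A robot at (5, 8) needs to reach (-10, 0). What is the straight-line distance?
17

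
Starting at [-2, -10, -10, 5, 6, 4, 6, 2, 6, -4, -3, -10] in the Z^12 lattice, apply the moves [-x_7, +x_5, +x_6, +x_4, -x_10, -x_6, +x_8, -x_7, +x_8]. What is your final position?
(-2, -10, -10, 6, 7, 4, 4, 4, 6, -5, -3, -10)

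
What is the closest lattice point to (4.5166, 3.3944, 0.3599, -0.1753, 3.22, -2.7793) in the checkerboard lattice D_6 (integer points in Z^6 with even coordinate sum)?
(5, 3, 0, 0, 3, -3)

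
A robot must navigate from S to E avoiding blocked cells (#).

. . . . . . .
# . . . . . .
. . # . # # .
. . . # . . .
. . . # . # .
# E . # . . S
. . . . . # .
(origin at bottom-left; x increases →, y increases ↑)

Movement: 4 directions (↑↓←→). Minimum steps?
7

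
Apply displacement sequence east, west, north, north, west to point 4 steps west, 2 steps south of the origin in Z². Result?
(-5, 0)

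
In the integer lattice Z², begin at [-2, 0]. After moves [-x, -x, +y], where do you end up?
(-4, 1)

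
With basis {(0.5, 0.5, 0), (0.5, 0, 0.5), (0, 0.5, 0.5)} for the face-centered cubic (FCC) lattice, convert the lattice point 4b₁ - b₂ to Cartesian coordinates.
(1.5, 2, -0.5)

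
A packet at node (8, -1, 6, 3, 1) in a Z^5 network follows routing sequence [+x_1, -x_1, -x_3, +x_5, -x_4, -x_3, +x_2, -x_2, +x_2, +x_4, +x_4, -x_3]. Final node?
(8, 0, 3, 4, 2)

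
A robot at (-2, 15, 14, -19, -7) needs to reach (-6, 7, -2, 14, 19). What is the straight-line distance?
45.8367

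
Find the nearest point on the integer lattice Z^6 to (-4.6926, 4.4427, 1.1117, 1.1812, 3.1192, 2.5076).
(-5, 4, 1, 1, 3, 3)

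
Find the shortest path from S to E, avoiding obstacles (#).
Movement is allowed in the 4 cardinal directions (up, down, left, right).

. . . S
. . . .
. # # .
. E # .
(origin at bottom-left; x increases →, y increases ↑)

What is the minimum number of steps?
7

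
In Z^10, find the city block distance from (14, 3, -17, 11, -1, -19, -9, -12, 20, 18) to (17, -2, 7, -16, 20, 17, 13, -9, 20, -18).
177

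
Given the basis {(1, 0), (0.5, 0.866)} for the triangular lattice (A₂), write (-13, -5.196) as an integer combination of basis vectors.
-10b₁ - 6b₂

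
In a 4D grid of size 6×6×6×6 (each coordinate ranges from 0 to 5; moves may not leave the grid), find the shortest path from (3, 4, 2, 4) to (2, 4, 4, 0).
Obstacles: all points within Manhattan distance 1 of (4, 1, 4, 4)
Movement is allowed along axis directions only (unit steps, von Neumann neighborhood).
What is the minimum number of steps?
7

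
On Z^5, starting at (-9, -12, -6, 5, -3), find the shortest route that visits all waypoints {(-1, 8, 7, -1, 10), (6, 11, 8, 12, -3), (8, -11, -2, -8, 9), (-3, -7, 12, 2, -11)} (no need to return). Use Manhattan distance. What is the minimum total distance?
171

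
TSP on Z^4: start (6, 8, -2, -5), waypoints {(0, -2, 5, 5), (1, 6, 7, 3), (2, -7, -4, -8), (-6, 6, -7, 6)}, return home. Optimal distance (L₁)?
120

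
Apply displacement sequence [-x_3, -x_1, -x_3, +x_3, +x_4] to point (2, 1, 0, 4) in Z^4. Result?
(1, 1, -1, 5)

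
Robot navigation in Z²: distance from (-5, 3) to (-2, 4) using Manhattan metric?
4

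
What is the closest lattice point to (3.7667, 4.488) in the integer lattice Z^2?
(4, 4)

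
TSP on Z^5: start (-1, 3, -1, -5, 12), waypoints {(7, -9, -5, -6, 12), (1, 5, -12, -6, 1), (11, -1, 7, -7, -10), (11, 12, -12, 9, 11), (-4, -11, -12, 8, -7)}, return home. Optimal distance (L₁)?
260
(one optimal route: (-1, 3, -1, -5, 12) → (7, -9, -5, -6, 12) → (11, -1, 7, -7, -10) → (-4, -11, -12, 8, -7) → (11, 12, -12, 9, 11) → (1, 5, -12, -6, 1) → (-1, 3, -1, -5, 12))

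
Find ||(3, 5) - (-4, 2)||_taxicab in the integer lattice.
10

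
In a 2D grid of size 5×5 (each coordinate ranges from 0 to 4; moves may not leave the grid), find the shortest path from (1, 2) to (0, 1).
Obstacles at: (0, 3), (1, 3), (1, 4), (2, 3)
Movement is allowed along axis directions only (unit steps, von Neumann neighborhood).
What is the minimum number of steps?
2
(one shortest path: (1, 2) → (0, 2) → (0, 1))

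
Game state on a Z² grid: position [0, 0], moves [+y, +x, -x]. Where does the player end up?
(0, 1)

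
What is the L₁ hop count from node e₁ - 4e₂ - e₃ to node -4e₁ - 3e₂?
7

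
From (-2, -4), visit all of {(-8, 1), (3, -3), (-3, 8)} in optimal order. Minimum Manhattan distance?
33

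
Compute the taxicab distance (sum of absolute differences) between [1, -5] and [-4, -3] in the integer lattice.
7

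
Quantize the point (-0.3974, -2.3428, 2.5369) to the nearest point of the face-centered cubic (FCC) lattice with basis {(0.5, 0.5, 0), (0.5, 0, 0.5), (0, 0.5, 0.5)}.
(-0.5, -2, 2.5)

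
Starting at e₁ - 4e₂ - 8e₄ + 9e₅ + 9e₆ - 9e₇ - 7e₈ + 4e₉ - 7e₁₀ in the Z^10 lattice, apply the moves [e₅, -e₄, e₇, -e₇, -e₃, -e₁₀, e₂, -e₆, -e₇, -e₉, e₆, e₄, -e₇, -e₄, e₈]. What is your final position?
(1, -3, -1, -9, 10, 9, -11, -6, 3, -8)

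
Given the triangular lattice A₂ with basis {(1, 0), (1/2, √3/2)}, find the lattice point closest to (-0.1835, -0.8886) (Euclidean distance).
(-0.5, -0.866)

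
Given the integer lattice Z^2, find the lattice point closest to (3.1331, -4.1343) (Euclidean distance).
(3, -4)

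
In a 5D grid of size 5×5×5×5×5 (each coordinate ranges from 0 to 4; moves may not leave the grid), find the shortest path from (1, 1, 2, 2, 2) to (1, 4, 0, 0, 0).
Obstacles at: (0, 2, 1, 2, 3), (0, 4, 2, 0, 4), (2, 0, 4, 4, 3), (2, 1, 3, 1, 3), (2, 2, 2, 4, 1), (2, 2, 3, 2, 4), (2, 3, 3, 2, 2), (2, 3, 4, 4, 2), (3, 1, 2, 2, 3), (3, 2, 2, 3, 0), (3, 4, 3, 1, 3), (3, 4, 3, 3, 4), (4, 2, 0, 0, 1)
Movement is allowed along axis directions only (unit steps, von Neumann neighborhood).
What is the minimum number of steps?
9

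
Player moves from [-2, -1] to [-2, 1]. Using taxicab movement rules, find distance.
2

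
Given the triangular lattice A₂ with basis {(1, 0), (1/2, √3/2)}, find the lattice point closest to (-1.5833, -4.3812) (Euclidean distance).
(-1.5, -4.33)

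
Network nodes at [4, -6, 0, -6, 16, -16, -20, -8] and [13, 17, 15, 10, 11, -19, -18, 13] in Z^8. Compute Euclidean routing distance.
39.6232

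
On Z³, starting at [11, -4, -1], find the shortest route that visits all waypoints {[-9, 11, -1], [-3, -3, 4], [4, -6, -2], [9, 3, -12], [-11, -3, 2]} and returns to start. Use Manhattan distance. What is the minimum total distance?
112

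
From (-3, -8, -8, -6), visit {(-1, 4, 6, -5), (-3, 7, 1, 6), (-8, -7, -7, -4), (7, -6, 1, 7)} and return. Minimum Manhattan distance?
118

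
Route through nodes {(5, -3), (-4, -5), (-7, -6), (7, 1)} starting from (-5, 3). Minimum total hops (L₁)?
32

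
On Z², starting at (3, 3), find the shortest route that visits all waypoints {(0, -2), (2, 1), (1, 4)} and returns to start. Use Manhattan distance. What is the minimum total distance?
18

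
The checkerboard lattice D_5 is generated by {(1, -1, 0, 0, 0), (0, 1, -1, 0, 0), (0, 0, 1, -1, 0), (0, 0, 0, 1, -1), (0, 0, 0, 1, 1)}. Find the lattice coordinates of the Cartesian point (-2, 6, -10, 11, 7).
-2b₁ + 4b₂ - 6b₃ - b₄ + 6b₅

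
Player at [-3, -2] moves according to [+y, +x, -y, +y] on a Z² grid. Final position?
(-2, -1)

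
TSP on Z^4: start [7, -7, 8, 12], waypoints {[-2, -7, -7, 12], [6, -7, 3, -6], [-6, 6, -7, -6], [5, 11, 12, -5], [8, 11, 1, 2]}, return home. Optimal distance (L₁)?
168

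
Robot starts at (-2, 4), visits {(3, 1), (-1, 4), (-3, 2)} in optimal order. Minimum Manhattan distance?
12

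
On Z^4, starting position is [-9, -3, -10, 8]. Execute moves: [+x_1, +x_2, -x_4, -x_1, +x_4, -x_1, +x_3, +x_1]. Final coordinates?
(-9, -2, -9, 8)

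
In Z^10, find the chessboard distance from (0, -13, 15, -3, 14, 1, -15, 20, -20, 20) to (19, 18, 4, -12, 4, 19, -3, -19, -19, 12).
39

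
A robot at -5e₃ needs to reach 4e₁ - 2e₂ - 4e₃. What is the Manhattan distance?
7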